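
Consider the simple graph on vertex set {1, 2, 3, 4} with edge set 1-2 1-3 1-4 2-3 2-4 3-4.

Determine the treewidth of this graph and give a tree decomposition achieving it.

Treewidth 3.
One such decomposition:
Bags: B1 = {1, 2, 3, 4}
Tree: (single bag)

With just one bag of size 4, the width is 4 − 1 = 3, so tw(G) ≤ 3. Conversely, {1, 2, 3, 4} is a clique of size 4, and the vertices of any clique must share a bag in every tree decomposition; so some bag has ≥ 4 vertices and tw(G) ≥ 3. Therefore the treewidth is 3.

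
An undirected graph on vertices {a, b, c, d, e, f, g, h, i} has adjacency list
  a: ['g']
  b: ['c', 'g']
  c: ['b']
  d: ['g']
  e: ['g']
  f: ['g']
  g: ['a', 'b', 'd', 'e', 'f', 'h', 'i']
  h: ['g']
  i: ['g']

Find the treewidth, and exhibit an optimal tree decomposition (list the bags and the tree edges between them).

Each bag holds 2 vertices, so the decomposition has width 1, which upper-bounds the treewidth. G has an edge, so its treewidth is at least 1. The upper and lower bounds meet at 1, so that is the treewidth.

Treewidth 1.
One such decomposition:
Bags: B1 = {g, i}  B2 = {a, g}  B3 = {g, h}  B4 = {b, g}  B5 = {b, c}  B6 = {e, g}  B7 = {d, g}  B8 = {f, g}
Tree: B1–B2, B1–B3, B3–B4, B4–B5, B2–B6, B3–B7, B7–B8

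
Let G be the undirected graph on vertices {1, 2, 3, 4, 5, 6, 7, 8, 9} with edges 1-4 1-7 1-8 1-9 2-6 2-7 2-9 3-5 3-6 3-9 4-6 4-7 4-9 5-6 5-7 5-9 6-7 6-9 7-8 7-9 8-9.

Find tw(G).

3

A width-3 tree decomposition is:
Bags: B1 = {3, 5, 6, 9}  B2 = {5, 6, 7, 9}  B3 = {4, 6, 7, 9}  B4 = {1, 4, 7, 9}  B5 = {2, 6, 7, 9}  B6 = {1, 7, 8, 9}
Tree: B1–B2, B2–B3, B3–B4, B3–B5, B4–B6
Every bag has size at most 4, so the width is 4 − 1 = 3 and tw(G) ≤ 3. On the other hand G contains the 4-clique {3, 5, 6, 9}. A clique must lie in a single bag of any decomposition, so no decomposition can have width below 3. Combining the bounds, tw(G) = 3.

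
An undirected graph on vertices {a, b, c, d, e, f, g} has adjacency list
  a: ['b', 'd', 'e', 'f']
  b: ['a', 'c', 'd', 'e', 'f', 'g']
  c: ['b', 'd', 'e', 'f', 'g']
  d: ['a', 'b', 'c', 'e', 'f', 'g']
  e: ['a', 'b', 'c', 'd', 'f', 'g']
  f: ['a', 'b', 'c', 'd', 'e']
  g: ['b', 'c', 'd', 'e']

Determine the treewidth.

4

A width-4 tree decomposition is:
Bags: B1 = {a, b, d, e, f}  B2 = {b, c, d, e, f}  B3 = {b, c, d, e, g}
Tree: B1–B2, B2–B3
Each bag holds 5 vertices, so the decomposition has width 4, which upper-bounds the treewidth. For the lower bound, the 5 vertices {b, c, d, e, g} are pairwise adjacent, and any tree decomposition puts a clique entirely inside one bag — forcing width ≥ 4. The upper and lower bounds meet at 4, so that is the treewidth.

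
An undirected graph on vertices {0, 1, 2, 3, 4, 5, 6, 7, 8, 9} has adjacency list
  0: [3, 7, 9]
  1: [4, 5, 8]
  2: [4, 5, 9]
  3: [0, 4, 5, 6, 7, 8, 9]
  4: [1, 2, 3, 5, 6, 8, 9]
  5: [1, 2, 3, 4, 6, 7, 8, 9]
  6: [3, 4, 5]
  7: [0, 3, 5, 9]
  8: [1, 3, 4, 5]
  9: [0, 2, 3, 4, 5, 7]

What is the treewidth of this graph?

A width-3 tree decomposition is:
Bags: B1 = {0, 3, 7, 9}  B2 = {3, 5, 7, 9}  B3 = {3, 4, 5, 9}  B4 = {3, 4, 5, 8}  B5 = {2, 4, 5, 9}  B6 = {1, 4, 5, 8}  B7 = {3, 4, 5, 6}
Tree: B1–B2, B2–B3, B3–B4, B3–B5, B4–B6, B4–B7
The largest bag has 4 vertices, giving width 3; this decomposition certifies tw(G) ≤ 3. On the other hand G contains the 4-clique {0, 3, 7, 9}. A clique must lie in a single bag of any decomposition, so no decomposition can have width below 3. Combining the bounds, tw(G) = 3.

3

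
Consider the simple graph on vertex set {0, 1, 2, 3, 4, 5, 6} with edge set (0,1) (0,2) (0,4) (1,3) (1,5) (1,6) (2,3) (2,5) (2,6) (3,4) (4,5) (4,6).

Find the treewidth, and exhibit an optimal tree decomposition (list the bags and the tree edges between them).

Treewidth 3.
Bags: B1 = {1, 2, 4, 6}  B2 = {0, 1, 2, 4}  B3 = {1, 2, 3, 4}  B4 = {1, 2, 4, 5}
Tree: B1–B2, B2–B3, B3–B4

The largest bag has 4 vertices, giving width 3; this decomposition certifies tw(G) ≤ 3. For the lower bound: the 4 vertex sets {2,6}, {0,4}, {1}, {3} are disjoint, each induces a connected subgraph, and every pair is joined by at least one edge of G. Contracting each set to a single vertex therefore yields K_{4} as a minor, and since treewidth is minor-monotone, tw(G) ≥ tw(K_{4}) = 3. Therefore the treewidth is 3.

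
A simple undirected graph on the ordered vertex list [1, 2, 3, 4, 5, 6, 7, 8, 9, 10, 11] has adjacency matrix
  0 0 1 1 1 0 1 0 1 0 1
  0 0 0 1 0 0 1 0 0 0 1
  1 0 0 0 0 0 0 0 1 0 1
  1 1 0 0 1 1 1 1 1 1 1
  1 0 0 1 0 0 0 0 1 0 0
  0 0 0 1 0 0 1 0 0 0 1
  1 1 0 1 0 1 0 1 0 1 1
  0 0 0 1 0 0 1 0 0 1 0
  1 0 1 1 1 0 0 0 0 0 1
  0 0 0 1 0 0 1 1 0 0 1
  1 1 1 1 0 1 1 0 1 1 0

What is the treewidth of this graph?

3

A width-3 tree decomposition is:
Bags: B1 = {1, 4, 7, 11}  B2 = {4, 7, 10, 11}  B3 = {1, 4, 9, 11}  B4 = {1, 3, 9, 11}  B5 = {4, 6, 7, 11}  B6 = {4, 7, 8, 10}  B7 = {2, 4, 7, 11}  B8 = {1, 4, 5, 9}
Tree: B1–B2, B1–B3, B3–B4, B1–B5, B2–B6, B1–B7, B3–B8
Every bag has size at most 4, so the width is 4 − 1 = 3 and tw(G) ≤ 3. On the other hand G contains the 4-clique {1, 3, 9, 11}. A clique must lie in a single bag of any decomposition, so no decomposition can have width below 3. Therefore the treewidth is 3.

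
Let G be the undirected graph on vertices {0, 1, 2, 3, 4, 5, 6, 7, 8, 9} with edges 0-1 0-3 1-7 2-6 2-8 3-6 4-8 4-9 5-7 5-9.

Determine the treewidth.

2

A width-2 tree decomposition is:
Bags: B1 = {0, 3, 6}  B2 = {0, 1, 6}  B3 = {1, 6, 7}  B4 = {5, 6, 7}  B5 = {5, 6, 9}  B6 = {4, 6, 9}  B7 = {4, 6, 8}  B8 = {2, 6, 8}
Tree: B1–B2, B2–B3, B3–B4, B4–B5, B5–B6, B6–B7, B7–B8
Each bag holds 3 vertices, so the decomposition has width 2, which upper-bounds the treewidth. The edges 6–3–0–1–7–5–9–4–8–2–6 form a cycle, so G is not a tree and its treewidth is at least 2. Therefore the treewidth is 2.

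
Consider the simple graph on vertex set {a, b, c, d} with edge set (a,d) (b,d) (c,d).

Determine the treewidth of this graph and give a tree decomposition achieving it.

Each bag holds 2 vertices, so the decomposition has width 1, which upper-bounds the treewidth. Any graph with an edge has treewidth ≥ 1, and G has the edge b–d. Therefore the treewidth is 1.

Treewidth 1.
One optimal decomposition is:
Bags: B1 = {b, d}  B2 = {a, d}  B3 = {c, d}
Tree: B1–B2, B2–B3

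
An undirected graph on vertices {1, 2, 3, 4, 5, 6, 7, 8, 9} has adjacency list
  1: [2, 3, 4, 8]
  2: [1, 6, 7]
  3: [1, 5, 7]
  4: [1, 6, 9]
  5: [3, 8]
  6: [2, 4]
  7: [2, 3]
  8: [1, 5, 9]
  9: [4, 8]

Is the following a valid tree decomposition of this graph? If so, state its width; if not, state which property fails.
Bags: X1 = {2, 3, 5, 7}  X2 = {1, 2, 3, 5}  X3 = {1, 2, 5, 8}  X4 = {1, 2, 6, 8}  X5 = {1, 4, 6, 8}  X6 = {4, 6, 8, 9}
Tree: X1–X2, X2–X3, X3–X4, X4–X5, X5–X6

Yes; width 3.

Vertex coverage: the bags together contain {1, 2, 3, 4, 5, 6, 7, 8, 9}, the full vertex set. Edge coverage: each edge of G has both endpoints in at least one bag. Running intersection: for every vertex, the bags containing it form a connected subtree. All three properties hold, so this is a valid tree decomposition of width max|bag| − 1 = 3, and hence tw(G) ≤ 3.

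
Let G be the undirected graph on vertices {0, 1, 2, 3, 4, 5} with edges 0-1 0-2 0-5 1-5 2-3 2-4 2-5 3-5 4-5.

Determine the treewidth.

A width-2 tree decomposition is:
Bags: B1 = {2, 3, 5}  B2 = {2, 4, 5}  B3 = {0, 2, 5}  B4 = {0, 1, 5}
Tree: B1–B2, B1–B3, B3–B4
The largest bag has 3 vertices, giving width 2; this decomposition certifies tw(G) ≤ 2. Conversely, {0, 1, 5} is a clique of size 3, and the vertices of any clique must share a bag in every tree decomposition; so some bag has ≥ 3 vertices and tw(G) ≥ 2. The upper and lower bounds meet at 2, so that is the treewidth.

2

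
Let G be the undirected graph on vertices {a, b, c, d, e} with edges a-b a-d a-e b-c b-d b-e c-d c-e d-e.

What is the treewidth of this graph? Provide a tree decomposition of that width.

Treewidth 3.
Bags: B1 = {a, b, d, e}  B2 = {b, c, d, e}
Tree: B1–B2

Every bag has size at most 4, so the width is 4 − 1 = 3 and tw(G) ≤ 3. On the other hand G contains the 4-clique {b, c, d, e}. A clique must lie in a single bag of any decomposition, so no decomposition can have width below 3. Therefore the treewidth is 3.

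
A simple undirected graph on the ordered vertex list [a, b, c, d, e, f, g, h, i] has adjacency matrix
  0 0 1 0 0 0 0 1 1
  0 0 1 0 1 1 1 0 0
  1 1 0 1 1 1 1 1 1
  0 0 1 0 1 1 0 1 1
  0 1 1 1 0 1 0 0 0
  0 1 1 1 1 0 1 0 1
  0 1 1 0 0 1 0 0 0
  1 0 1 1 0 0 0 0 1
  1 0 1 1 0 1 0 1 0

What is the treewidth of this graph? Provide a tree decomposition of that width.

Treewidth 3.
One optimal decomposition is:
Bags: B1 = {c, d, e, f}  B2 = {b, c, e, f}  B3 = {b, c, f, g}  B4 = {c, d, f, i}  B5 = {c, d, h, i}  B6 = {a, c, h, i}
Tree: B1–B2, B2–B3, B1–B4, B4–B5, B5–B6

The largest bag has 4 vertices, giving width 3; this decomposition certifies tw(G) ≤ 3. On the other hand G contains the 4-clique {a, c, h, i}. A clique must lie in a single bag of any decomposition, so no decomposition can have width below 3. Combining the bounds, tw(G) = 3.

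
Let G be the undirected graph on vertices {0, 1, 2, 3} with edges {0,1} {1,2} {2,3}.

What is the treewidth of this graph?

A width-1 tree decomposition is:
Bags: B1 = {0, 1}  B2 = {1, 2}  B3 = {2, 3}
Tree: B1–B2, B2–B3
The largest bag has 2 vertices, giving width 1; this decomposition certifies tw(G) ≤ 1. Since G has at least one edge (e.g. 0–1), it is not an edgeless graph, so tw(G) ≥ 1. The upper and lower bounds meet at 1, so that is the treewidth.

1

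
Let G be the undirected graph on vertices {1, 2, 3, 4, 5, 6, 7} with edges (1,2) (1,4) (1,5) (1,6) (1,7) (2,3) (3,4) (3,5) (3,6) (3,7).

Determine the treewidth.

A width-2 tree decomposition is:
Bags: B1 = {1, 3, 7}  B2 = {1, 3, 6}  B3 = {1, 3, 4}  B4 = {1, 3, 5}  B5 = {1, 2, 3}
Tree: B1–B2, B2–B3, B3–B4, B4–B5
The largest bag has 3 vertices, giving width 2; this decomposition certifies tw(G) ≤ 2. The edges 1–7–3–6–1 form a cycle, so G is not a tree and its treewidth is at least 2. Combining the bounds, tw(G) = 2.

2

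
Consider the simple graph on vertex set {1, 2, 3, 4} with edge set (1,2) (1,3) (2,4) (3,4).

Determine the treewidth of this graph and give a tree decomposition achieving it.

Treewidth 2.
One such decomposition:
Bags: B1 = {2, 3, 4}  B2 = {1, 2, 3}
Tree: B1–B2

Every bag has size at most 3, so the width is 3 − 1 = 2 and tw(G) ≤ 2. Since 2–4–3–1–2 is a cycle in G, G is not acyclic. Forests are exactly the graphs of treewidth ≤ 1, so tw(G) ≥ 2. Hence tw(G) = 2 exactly.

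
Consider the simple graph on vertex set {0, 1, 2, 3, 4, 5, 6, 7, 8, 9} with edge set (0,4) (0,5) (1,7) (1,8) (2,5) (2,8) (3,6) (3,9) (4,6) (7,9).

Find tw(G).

A width-2 tree decomposition is:
Bags: B1 = {1, 7, 8}  B2 = {2, 7, 8}  B3 = {2, 5, 7}  B4 = {0, 5, 7}  B5 = {0, 4, 7}  B6 = {4, 6, 7}  B7 = {3, 6, 7}  B8 = {3, 7, 9}
Tree: B1–B2, B2–B3, B3–B4, B4–B5, B5–B6, B6–B7, B7–B8
Each bag holds 3 vertices, so the decomposition has width 2, which upper-bounds the treewidth. For the lower bound, G contains the cycle 7–1–8–2–5–0–4–6–3–9–7, so G is not a forest; only forests have treewidth ≤ 1, hence tw(G) ≥ 2. Therefore the treewidth is 2.

2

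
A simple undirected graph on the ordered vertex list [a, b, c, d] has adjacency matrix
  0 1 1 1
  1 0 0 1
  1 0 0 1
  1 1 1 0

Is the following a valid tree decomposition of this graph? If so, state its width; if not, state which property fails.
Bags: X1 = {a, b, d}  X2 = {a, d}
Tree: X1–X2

No — vertex c appears in no bag.

A tree decomposition must satisfy three properties: every vertex lies in some bag; for every edge, both endpoints lie together in some bag; and for every vertex, the bags containing it form a connected subtree. Here vertex c appears in no bag, so the decomposition is invalid.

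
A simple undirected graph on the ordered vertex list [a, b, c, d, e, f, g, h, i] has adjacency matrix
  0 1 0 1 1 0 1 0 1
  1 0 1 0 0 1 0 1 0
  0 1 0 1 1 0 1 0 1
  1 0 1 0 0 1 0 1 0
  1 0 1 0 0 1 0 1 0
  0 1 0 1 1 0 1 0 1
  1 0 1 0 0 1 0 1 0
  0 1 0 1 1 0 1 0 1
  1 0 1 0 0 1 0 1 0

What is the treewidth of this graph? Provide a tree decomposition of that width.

Treewidth 4.
Bags: B1 = {a, c, f, g, h}  B2 = {a, c, f, h, i}  B3 = {a, c, e, f, h}  B4 = {a, c, d, f, h}  B5 = {a, b, c, f, h}
Tree: B1–B2, B2–B3, B3–B4, B4–B5

Each bag holds 5 vertices, so the decomposition has width 4, which upper-bounds the treewidth. For the lower bound: the 5 vertex sets {g,h}, {c,i}, {a,e}, {f}, {d} are disjoint, each induces a connected subgraph, and every pair is joined by at least one edge of G. Contracting each set to a single vertex therefore yields K_{5} as a minor, and since treewidth is minor-monotone, tw(G) ≥ tw(K_{5}) = 4. Therefore the treewidth is 4.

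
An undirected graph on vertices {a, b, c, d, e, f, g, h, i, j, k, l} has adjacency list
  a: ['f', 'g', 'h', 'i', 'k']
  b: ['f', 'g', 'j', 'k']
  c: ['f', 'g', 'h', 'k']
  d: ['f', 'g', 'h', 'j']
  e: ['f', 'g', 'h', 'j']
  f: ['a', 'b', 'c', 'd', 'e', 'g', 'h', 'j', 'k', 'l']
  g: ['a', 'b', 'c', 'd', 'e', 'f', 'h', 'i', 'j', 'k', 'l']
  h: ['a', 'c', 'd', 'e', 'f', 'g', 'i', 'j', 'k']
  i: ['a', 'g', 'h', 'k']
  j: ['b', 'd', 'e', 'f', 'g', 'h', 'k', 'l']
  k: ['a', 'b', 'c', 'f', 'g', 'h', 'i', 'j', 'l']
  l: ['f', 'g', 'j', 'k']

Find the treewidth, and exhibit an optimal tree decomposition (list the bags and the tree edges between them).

Treewidth 4.
Bags: B1 = {f, g, h, j, k}  B2 = {d, f, g, h, j}  B3 = {c, f, g, h, k}  B4 = {b, f, g, j, k}  B5 = {a, f, g, h, k}  B6 = {a, g, h, i, k}  B7 = {e, f, g, h, j}  B8 = {f, g, j, k, l}
Tree: B1–B2, B1–B3, B1–B4, B3–B5, B5–B6, B1–B7, B1–B8

Every bag has size at most 5, so the width is 5 − 1 = 4 and tw(G) ≤ 4. For the lower bound, the 5 vertices {d, f, g, h, j} are pairwise adjacent, and any tree decomposition puts a clique entirely inside one bag — forcing width ≥ 4. Hence tw(G) = 4 exactly.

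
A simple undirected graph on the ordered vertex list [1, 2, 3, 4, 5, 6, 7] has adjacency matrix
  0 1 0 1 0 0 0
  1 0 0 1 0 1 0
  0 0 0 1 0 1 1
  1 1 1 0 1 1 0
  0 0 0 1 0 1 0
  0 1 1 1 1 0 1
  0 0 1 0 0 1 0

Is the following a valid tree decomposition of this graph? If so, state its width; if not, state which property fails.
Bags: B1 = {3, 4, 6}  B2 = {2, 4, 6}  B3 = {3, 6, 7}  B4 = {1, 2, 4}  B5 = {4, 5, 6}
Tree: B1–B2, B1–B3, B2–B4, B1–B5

Yes; width 2.

Vertex coverage: the bags together contain {1, 2, 3, 4, 5, 6, 7}, the full vertex set. Edge coverage: each edge of G has both endpoints in at least one bag. Running intersection: for every vertex, the bags containing it form a connected subtree. All three properties hold, so this is a valid tree decomposition of width max|bag| − 1 = 2, and hence tw(G) ≤ 2.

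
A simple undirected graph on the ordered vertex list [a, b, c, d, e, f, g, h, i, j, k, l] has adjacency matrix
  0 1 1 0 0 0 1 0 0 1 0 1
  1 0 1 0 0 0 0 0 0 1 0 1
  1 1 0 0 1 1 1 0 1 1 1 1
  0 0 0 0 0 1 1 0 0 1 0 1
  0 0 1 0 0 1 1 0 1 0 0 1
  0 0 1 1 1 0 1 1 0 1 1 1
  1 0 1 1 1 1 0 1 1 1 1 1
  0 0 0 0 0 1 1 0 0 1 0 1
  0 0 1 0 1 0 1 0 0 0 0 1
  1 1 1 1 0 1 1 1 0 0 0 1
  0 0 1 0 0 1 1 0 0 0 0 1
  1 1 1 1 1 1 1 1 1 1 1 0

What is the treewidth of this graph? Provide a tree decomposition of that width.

Treewidth 4.
One optimal decomposition is:
Bags: B1 = {c, f, g, k, l}  B2 = {c, e, f, g, l}  B3 = {c, f, g, j, l}  B4 = {f, g, h, j, l}  B5 = {d, f, g, j, l}  B6 = {c, e, g, i, l}  B7 = {a, c, g, j, l}  B8 = {a, b, c, j, l}
Tree: B1–B2, B1–B3, B3–B4, B4–B5, B2–B6, B3–B7, B7–B8

The largest bag has 5 vertices, giving width 4; this decomposition certifies tw(G) ≤ 4. Conversely, {a, c, g, j, l} is a clique of size 5, and the vertices of any clique must share a bag in every tree decomposition; so some bag has ≥ 5 vertices and tw(G) ≥ 4. Combining the bounds, tw(G) = 4.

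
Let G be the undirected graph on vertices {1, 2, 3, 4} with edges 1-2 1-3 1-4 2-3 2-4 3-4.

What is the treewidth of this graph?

A width-3 tree decomposition is:
Bags: B1 = {1, 2, 3, 4}
Tree: (single bag)
With just one bag of size 4, the width is 4 − 1 = 3, so tw(G) ≤ 3. Conversely, {1, 2, 3, 4} is a clique of size 4, and the vertices of any clique must share a bag in every tree decomposition; so some bag has ≥ 4 vertices and tw(G) ≥ 3. Combining the bounds, tw(G) = 3.

3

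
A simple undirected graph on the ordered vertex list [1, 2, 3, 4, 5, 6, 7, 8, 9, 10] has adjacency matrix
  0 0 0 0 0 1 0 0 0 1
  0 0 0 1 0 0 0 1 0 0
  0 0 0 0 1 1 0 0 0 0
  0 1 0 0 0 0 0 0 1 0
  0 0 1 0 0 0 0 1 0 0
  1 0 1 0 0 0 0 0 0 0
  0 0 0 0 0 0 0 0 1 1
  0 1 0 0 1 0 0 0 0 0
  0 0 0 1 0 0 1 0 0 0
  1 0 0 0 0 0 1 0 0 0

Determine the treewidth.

2

A width-2 tree decomposition is:
Bags: B1 = {1, 7, 10}  B2 = {1, 6, 7}  B3 = {3, 6, 7}  B4 = {3, 5, 7}  B5 = {5, 7, 8}  B6 = {2, 7, 8}  B7 = {2, 4, 7}  B8 = {4, 7, 9}
Tree: B1–B2, B2–B3, B3–B4, B4–B5, B5–B6, B6–B7, B7–B8
Each bag holds 3 vertices, so the decomposition has width 2, which upper-bounds the treewidth. The edges 7–10–1–6–3–5–8–2–4–9–7 form a cycle, so G is not a tree and its treewidth is at least 2. Hence tw(G) = 2 exactly.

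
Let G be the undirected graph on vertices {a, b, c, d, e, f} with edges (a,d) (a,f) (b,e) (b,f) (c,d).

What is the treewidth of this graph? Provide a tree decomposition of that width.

The largest bag has 2 vertices, giving width 1; this decomposition certifies tw(G) ≤ 1. Since G has at least one edge (e.g. e–b), it is not an edgeless graph, so tw(G) ≥ 1. Combining the bounds, tw(G) = 1.

Treewidth 1.
One such decomposition:
Bags: B1 = {b, e}  B2 = {b, f}  B3 = {a, f}  B4 = {a, d}  B5 = {c, d}
Tree: B1–B2, B2–B3, B3–B4, B4–B5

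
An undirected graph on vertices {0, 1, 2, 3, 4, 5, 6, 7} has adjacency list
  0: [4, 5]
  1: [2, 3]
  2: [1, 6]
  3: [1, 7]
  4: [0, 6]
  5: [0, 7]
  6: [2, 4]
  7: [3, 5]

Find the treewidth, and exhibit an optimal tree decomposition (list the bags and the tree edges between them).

Treewidth 2.
Bags: B1 = {3, 5, 7}  B2 = {1, 3, 5}  B3 = {1, 2, 5}  B4 = {2, 5, 6}  B5 = {4, 5, 6}  B6 = {0, 4, 5}
Tree: B1–B2, B2–B3, B3–B4, B4–B5, B5–B6

The largest bag has 3 vertices, giving width 2; this decomposition certifies tw(G) ≤ 2. For the lower bound, G contains the cycle 5–7–3–1–2–6–4–0–5, so G is not a forest; only forests have treewidth ≤ 1, hence tw(G) ≥ 2. The upper and lower bounds meet at 2, so that is the treewidth.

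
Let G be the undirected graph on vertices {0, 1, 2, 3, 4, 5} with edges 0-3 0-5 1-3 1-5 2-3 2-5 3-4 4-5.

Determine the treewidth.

A width-2 tree decomposition is:
Bags: B1 = {1, 3, 5}  B2 = {3, 4, 5}  B3 = {0, 3, 5}  B4 = {2, 3, 5}
Tree: B1–B2, B2–B3, B3–B4
Every bag has size at most 3, so the width is 3 − 1 = 2 and tw(G) ≤ 2. Since 3–1–5–4–3 is a cycle in G, G is not acyclic. Forests are exactly the graphs of treewidth ≤ 1, so tw(G) ≥ 2. Therefore the treewidth is 2.

2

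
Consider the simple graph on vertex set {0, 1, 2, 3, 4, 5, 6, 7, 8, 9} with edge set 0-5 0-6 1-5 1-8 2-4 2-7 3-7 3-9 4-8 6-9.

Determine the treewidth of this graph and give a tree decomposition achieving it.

Treewidth 2.
One optimal decomposition is:
Bags: B1 = {3, 6, 9}  B2 = {0, 3, 6}  B3 = {0, 3, 5}  B4 = {1, 3, 5}  B5 = {1, 3, 8}  B6 = {3, 4, 8}  B7 = {2, 3, 4}  B8 = {2, 3, 7}
Tree: B1–B2, B2–B3, B3–B4, B4–B5, B5–B6, B6–B7, B7–B8

The largest bag has 3 vertices, giving width 2; this decomposition certifies tw(G) ≤ 2. For the lower bound, G contains the cycle 3–9–6–0–5–1–8–4–2–7–3, so G is not a forest; only forests have treewidth ≤ 1, hence tw(G) ≥ 2. Therefore the treewidth is 2.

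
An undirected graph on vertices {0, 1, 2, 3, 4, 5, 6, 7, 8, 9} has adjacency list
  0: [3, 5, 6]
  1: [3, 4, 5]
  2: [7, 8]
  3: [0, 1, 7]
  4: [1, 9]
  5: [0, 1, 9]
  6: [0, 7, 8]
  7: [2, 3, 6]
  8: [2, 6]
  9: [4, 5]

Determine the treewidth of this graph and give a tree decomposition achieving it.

Treewidth 2.
One such decomposition:
Bags: B1 = {2, 7, 8}  B2 = {6, 7, 8}  B3 = {3, 6, 7}  B4 = {0, 3, 6}  B5 = {0, 1, 3}  B6 = {0, 1, 5}  B7 = {1, 4, 5}  B8 = {4, 5, 9}
Tree: B1–B2, B2–B3, B3–B4, B4–B5, B5–B6, B6–B7, B7–B8

Every bag has size at most 3, so the width is 3 − 1 = 2 and tw(G) ≤ 2. The edges 2–8–6–7–2 form a cycle, so G is not a tree and its treewidth is at least 2. Therefore the treewidth is 2.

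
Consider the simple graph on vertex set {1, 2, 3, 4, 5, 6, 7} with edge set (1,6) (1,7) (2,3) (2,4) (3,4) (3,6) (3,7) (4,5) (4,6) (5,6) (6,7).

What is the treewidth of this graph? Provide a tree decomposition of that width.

Treewidth 2.
Bags: B1 = {3, 4, 6}  B2 = {3, 6, 7}  B3 = {4, 5, 6}  B4 = {1, 6, 7}  B5 = {2, 3, 4}
Tree: B1–B2, B1–B3, B2–B4, B1–B5

The largest bag has 3 vertices, giving width 2; this decomposition certifies tw(G) ≤ 2. Conversely, {2, 3, 4} is a clique of size 3, and the vertices of any clique must share a bag in every tree decomposition; so some bag has ≥ 3 vertices and tw(G) ≥ 2. Hence tw(G) = 2 exactly.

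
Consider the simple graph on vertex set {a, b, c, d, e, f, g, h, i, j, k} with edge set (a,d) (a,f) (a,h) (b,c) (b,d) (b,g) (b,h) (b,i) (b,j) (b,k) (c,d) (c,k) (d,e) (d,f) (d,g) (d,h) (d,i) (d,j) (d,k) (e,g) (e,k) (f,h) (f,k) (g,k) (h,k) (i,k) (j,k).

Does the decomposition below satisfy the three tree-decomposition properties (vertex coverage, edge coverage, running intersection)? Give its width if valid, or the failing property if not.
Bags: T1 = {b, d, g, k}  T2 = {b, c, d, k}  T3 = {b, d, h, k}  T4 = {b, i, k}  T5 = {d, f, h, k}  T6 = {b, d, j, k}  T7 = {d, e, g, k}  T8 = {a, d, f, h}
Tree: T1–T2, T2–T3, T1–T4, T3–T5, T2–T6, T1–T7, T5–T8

No — edge (d,i) lies in no bag.

A tree decomposition must satisfy three properties: every vertex lies in some bag; for every edge, both endpoints lie together in some bag; and for every vertex, the bags containing it form a connected subtree. Here edge (d,i) lies in no bag, so the decomposition is invalid.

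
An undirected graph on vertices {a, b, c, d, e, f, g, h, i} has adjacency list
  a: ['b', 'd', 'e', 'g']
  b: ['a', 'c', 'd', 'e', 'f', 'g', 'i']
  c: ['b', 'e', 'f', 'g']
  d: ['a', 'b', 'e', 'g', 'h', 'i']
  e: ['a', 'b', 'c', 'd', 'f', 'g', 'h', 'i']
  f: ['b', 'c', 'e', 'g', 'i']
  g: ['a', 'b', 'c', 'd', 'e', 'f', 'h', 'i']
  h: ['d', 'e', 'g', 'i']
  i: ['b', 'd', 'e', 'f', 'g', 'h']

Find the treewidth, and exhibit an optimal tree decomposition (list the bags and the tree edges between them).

Treewidth 4.
One such decomposition:
Bags: B1 = {b, e, f, g, i}  B2 = {b, d, e, g, i}  B3 = {d, e, g, h, i}  B4 = {b, c, e, f, g}  B5 = {a, b, d, e, g}
Tree: B1–B2, B2–B3, B1–B4, B2–B5

Each bag holds 5 vertices, so the decomposition has width 4, which upper-bounds the treewidth. On the other hand G contains the 5-clique {d, e, g, h, i}. A clique must lie in a single bag of any decomposition, so no decomposition can have width below 4. The upper and lower bounds meet at 4, so that is the treewidth.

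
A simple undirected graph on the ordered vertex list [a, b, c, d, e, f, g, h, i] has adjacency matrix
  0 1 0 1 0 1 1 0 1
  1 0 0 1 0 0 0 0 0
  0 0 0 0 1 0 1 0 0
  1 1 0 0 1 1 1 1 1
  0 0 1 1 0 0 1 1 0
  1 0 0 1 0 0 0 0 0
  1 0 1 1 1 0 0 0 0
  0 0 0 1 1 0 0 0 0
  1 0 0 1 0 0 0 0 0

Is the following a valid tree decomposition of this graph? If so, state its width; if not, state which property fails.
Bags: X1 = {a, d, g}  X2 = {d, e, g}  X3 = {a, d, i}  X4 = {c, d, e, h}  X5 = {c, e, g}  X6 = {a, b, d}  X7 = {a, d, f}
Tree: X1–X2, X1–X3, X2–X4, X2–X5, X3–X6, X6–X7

A tree decomposition must satisfy three properties: every vertex lies in some bag; for every edge, both endpoints lie together in some bag; and for every vertex, the bags containing it form a connected subtree. Here bags containing vertex c are not connected in the tree, so the decomposition is invalid.

No — bags containing vertex c are not connected in the tree.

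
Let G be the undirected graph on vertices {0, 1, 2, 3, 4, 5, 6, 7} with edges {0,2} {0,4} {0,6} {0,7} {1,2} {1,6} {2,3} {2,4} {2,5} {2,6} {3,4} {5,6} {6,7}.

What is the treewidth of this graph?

2

A width-2 tree decomposition is:
Bags: B1 = {0, 2, 4}  B2 = {2, 3, 4}  B3 = {0, 2, 6}  B4 = {0, 6, 7}  B5 = {2, 5, 6}  B6 = {1, 2, 6}
Tree: B1–B2, B1–B3, B3–B4, B3–B5, B3–B6
Each bag holds 3 vertices, so the decomposition has width 2, which upper-bounds the treewidth. On the other hand G contains the 3-clique {2, 3, 4}. A clique must lie in a single bag of any decomposition, so no decomposition can have width below 2. Hence tw(G) = 2 exactly.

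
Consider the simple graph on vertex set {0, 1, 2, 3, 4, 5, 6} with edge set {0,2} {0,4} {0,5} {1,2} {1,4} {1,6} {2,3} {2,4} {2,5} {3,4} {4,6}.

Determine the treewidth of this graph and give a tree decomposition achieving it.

Every bag has size at most 3, so the width is 3 − 1 = 2 and tw(G) ≤ 2. For the lower bound, the 3 vertices {0, 2, 4} are pairwise adjacent, and any tree decomposition puts a clique entirely inside one bag — forcing width ≥ 2. Therefore the treewidth is 2.

Treewidth 2.
One optimal decomposition is:
Bags: B1 = {0, 2, 5}  B2 = {0, 2, 4}  B3 = {2, 3, 4}  B4 = {1, 2, 4}  B5 = {1, 4, 6}
Tree: B1–B2, B2–B3, B2–B4, B4–B5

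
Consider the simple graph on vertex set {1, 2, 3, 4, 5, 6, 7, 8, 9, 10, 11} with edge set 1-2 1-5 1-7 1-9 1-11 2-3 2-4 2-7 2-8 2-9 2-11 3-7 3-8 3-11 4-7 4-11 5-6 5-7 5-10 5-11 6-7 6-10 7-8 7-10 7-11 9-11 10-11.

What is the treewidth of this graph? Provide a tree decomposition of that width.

Treewidth 3.
Bags: B1 = {5, 7, 10, 11}  B2 = {1, 5, 7, 11}  B3 = {1, 2, 7, 11}  B4 = {2, 3, 7, 11}  B5 = {5, 6, 7, 10}  B6 = {2, 3, 7, 8}  B7 = {2, 4, 7, 11}  B8 = {1, 2, 9, 11}
Tree: B1–B2, B2–B3, B3–B4, B1–B5, B4–B6, B4–B7, B3–B8

Every bag has size at most 4, so the width is 4 − 1 = 3 and tw(G) ≤ 3. For the lower bound, the 4 vertices {1, 2, 9, 11} are pairwise adjacent, and any tree decomposition puts a clique entirely inside one bag — forcing width ≥ 3. Hence tw(G) = 3 exactly.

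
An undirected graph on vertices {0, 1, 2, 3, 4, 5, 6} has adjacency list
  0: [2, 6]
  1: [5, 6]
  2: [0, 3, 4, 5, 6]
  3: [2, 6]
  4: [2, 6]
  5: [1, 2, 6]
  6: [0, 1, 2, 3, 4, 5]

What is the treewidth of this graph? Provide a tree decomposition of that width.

Treewidth 2.
One optimal decomposition is:
Bags: B1 = {2, 3, 6}  B2 = {2, 4, 6}  B3 = {2, 5, 6}  B4 = {1, 5, 6}  B5 = {0, 2, 6}
Tree: B1–B2, B2–B3, B3–B4, B1–B5

Each bag holds 3 vertices, so the decomposition has width 2, which upper-bounds the treewidth. On the other hand G contains the 3-clique {1, 5, 6}. A clique must lie in a single bag of any decomposition, so no decomposition can have width below 2. Therefore the treewidth is 2.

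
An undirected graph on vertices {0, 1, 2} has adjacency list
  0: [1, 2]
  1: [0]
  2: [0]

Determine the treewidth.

A width-1 tree decomposition is:
Bags: B1 = {0, 2}  B2 = {0, 1}
Tree: B1–B2
Each bag holds 2 vertices, so the decomposition has width 1, which upper-bounds the treewidth. Any graph with an edge has treewidth ≥ 1, and G has the edge 0–2. Combining the bounds, tw(G) = 1.

1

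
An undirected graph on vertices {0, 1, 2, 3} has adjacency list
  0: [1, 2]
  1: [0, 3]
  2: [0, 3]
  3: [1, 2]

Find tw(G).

A width-2 tree decomposition is:
Bags: B1 = {1, 2, 3}  B2 = {0, 1, 2}
Tree: B1–B2
Every bag has size at most 3, so the width is 3 − 1 = 2 and tw(G) ≤ 2. For the lower bound, G contains the cycle 2–3–1–0–2, so G is not a forest; only forests have treewidth ≤ 1, hence tw(G) ≥ 2. The upper and lower bounds meet at 2, so that is the treewidth.

2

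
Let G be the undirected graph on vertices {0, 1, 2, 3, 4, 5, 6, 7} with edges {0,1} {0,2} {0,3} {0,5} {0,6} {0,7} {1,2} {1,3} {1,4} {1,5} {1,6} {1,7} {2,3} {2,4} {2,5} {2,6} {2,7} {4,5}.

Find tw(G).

A width-3 tree decomposition is:
Bags: B1 = {0, 1, 2, 6}  B2 = {0, 1, 2, 7}  B3 = {0, 1, 2, 5}  B4 = {0, 1, 2, 3}  B5 = {1, 2, 4, 5}
Tree: B1–B2, B2–B3, B2–B4, B3–B5
The largest bag has 4 vertices, giving width 3; this decomposition certifies tw(G) ≤ 3. Conversely, {0, 1, 2, 3} is a clique of size 4, and the vertices of any clique must share a bag in every tree decomposition; so some bag has ≥ 4 vertices and tw(G) ≥ 3. Hence tw(G) = 3 exactly.

3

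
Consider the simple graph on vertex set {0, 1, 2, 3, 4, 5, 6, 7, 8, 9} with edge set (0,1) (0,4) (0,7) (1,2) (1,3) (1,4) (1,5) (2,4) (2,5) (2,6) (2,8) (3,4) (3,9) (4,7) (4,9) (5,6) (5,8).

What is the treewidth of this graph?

A width-2 tree decomposition is:
Bags: B1 = {1, 3, 4}  B2 = {0, 1, 4}  B3 = {0, 4, 7}  B4 = {1, 2, 4}  B5 = {3, 4, 9}  B6 = {1, 2, 5}  B7 = {2, 5, 8}  B8 = {2, 5, 6}
Tree: B1–B2, B2–B3, B2–B4, B1–B5, B4–B6, B6–B7, B7–B8
Every bag has size at most 3, so the width is 3 − 1 = 2 and tw(G) ≤ 2. For the lower bound, the 3 vertices {2, 5, 8} are pairwise adjacent, and any tree decomposition puts a clique entirely inside one bag — forcing width ≥ 2. The upper and lower bounds meet at 2, so that is the treewidth.

2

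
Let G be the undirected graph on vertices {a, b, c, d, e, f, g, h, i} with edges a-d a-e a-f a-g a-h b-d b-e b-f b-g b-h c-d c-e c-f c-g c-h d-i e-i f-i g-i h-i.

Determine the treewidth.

A width-4 tree decomposition is:
Bags: B1 = {a, b, c, g, i}  B2 = {a, b, c, d, i}  B3 = {a, b, c, f, i}  B4 = {a, b, c, h, i}  B5 = {a, b, c, e, i}
Tree: B1–B2, B2–B3, B3–B4, B4–B5
The largest bag has 5 vertices, giving width 4; this decomposition certifies tw(G) ≤ 4. For the lower bound: the 5 vertex sets {c,g}, {a,d}, {f,i}, {b}, {h} are disjoint, each induces a connected subgraph, and every pair is joined by at least one edge of G. Contracting each set to a single vertex therefore yields K_{5} as a minor, and since treewidth is minor-monotone, tw(G) ≥ tw(K_{5}) = 4. Hence tw(G) = 4 exactly.

4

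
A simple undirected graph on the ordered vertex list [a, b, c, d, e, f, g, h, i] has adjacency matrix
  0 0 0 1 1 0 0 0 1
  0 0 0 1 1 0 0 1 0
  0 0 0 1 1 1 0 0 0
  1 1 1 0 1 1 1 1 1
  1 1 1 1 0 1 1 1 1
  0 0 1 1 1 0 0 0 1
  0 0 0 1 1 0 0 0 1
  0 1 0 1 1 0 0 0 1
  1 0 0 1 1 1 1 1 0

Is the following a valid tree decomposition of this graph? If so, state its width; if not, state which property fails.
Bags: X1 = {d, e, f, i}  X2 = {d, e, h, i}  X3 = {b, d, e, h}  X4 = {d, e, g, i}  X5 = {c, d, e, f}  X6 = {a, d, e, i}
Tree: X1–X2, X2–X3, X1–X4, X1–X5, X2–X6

Yes; width 3.

Vertex coverage: the bags together contain {a, b, c, d, e, f, g, h, i}, the full vertex set. Edge coverage: each edge of G has both endpoints in at least one bag. Running intersection: for every vertex, the bags containing it form a connected subtree. All three properties hold, so this is a valid tree decomposition of width max|bag| − 1 = 3, and hence tw(G) ≤ 3.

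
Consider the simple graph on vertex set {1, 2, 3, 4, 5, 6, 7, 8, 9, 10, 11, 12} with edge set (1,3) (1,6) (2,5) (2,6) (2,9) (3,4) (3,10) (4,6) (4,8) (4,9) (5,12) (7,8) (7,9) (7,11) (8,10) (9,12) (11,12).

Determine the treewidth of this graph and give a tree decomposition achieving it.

The largest bag has 4 vertices, giving width 3; this decomposition certifies tw(G) ≤ 3. For the lower bound: the 4 vertex sets {5,11,12}, {2}, {9}, {4,6,7,8} are disjoint, each induces a connected subgraph, and every pair is joined by at least one edge of G. Contracting each set to a single vertex therefore yields K_{4} as a minor, and since treewidth is minor-monotone, tw(G) ≥ tw(K_{4}) = 3. The upper and lower bounds meet at 3, so that is the treewidth.

Treewidth 3.
One such decomposition:
Bags: B1 = {2, 5, 11, 12}  B2 = {2, 9, 11, 12}  B3 = {2, 7, 9, 11}  B4 = {2, 6, 7, 9}  B5 = {4, 6, 7, 9}  B6 = {4, 6, 7, 8}  B7 = {1, 4, 6, 8}  B8 = {1, 3, 4, 8}  B9 = {1, 3, 8, 10}
Tree: B1–B2, B2–B3, B3–B4, B4–B5, B5–B6, B6–B7, B7–B8, B8–B9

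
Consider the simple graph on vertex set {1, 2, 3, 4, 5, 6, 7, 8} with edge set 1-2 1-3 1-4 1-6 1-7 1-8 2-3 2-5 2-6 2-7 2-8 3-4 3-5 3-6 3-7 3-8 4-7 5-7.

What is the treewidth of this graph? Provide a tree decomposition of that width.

Every bag has size at most 4, so the width is 4 − 1 = 3 and tw(G) ≤ 3. For the lower bound, the 4 vertices {1, 2, 3, 8} are pairwise adjacent, and any tree decomposition puts a clique entirely inside one bag — forcing width ≥ 3. The upper and lower bounds meet at 3, so that is the treewidth.

Treewidth 3.
One such decomposition:
Bags: B1 = {1, 2, 3, 7}  B2 = {1, 2, 3, 8}  B3 = {1, 2, 3, 6}  B4 = {1, 3, 4, 7}  B5 = {2, 3, 5, 7}
Tree: B1–B2, B1–B3, B1–B4, B1–B5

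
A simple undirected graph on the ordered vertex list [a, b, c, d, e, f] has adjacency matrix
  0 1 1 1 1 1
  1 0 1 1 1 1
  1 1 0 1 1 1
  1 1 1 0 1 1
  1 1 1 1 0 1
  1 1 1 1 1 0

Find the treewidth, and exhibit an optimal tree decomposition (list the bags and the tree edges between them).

A single bag containing all 6 vertices is trivially a valid decomposition of width 5. On the other hand G contains the 6-clique {a, b, c, d, e, f}. A clique must lie in a single bag of any decomposition, so no decomposition can have width below 5. Combining the bounds, tw(G) = 5.

Treewidth 5.
One optimal decomposition is:
Bags: B1 = {a, b, c, d, e, f}
Tree: (single bag)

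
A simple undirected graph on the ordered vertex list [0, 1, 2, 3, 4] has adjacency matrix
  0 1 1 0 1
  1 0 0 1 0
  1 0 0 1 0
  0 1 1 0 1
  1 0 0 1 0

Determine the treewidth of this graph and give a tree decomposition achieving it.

Treewidth 2.
Bags: B1 = {0, 1, 3}  B2 = {0, 2, 3}  B3 = {0, 3, 4}
Tree: B1–B2, B2–B3

Every bag has size at most 3, so the width is 3 − 1 = 2 and tw(G) ≤ 2. The edges 3–1–0–2–3 form a cycle, so G is not a tree and its treewidth is at least 2. Combining the bounds, tw(G) = 2.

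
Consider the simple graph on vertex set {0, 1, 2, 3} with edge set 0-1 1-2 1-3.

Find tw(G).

1

A width-1 tree decomposition is:
Bags: B1 = {1, 2}  B2 = {1, 3}  B3 = {0, 1}
Tree: B1–B2, B2–B3
The largest bag has 2 vertices, giving width 1; this decomposition certifies tw(G) ≤ 1. Since G has at least one edge (e.g. 1–2), it is not an edgeless graph, so tw(G) ≥ 1. Combining the bounds, tw(G) = 1.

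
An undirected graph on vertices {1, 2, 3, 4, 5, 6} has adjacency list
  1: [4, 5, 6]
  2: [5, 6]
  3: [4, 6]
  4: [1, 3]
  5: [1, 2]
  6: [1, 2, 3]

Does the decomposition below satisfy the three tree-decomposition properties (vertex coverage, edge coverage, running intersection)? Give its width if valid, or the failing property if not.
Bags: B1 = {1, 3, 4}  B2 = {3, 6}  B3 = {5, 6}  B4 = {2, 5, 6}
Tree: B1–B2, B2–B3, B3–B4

A tree decomposition must satisfy three properties: every vertex lies in some bag; for every edge, both endpoints lie together in some bag; and for every vertex, the bags containing it form a connected subtree. Here edge (1,6) lies in no bag, so the decomposition is invalid.

No — edge (1,6) lies in no bag.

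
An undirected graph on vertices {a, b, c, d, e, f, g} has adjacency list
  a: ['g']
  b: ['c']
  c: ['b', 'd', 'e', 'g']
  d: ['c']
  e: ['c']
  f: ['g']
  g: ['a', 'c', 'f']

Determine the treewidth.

A width-1 tree decomposition is:
Bags: B1 = {c, g}  B2 = {c, e}  B3 = {f, g}  B4 = {b, c}  B5 = {c, d}  B6 = {a, g}
Tree: B1–B2, B1–B3, B1–B4, B4–B5, B1–B6
The largest bag has 2 vertices, giving width 1; this decomposition certifies tw(G) ≤ 1. Since G has at least one edge (e.g. c–g), it is not an edgeless graph, so tw(G) ≥ 1. Combining the bounds, tw(G) = 1.

1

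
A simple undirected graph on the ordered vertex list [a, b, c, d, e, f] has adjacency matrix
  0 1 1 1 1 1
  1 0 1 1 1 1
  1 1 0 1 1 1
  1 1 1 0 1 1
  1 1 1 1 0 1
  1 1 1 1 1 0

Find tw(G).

A width-5 tree decomposition is:
Bags: B1 = {a, b, c, d, e, f}
Tree: (single bag)
A single bag containing all 6 vertices is trivially a valid decomposition of width 5. Conversely, {a, b, c, d, e, f} is a clique of size 6, and the vertices of any clique must share a bag in every tree decomposition; so some bag has ≥ 6 vertices and tw(G) ≥ 5. Hence tw(G) = 5 exactly.

5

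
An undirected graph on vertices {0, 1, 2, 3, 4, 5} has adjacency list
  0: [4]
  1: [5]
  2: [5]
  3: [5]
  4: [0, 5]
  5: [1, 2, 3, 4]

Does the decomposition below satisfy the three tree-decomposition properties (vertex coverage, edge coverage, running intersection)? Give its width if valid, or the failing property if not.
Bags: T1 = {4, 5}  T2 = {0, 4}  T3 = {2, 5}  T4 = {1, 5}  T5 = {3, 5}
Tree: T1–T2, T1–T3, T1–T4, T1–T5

Every vertex of G appears in some bag (union = {0, 1, 2, 3, 4, 5}); every edge is covered by a bag; and for each vertex v the set of bags containing v is connected in the bag tree. The decomposition is therefore valid. The largest bag has 2 vertices, so the width is 1.

Yes; width 1.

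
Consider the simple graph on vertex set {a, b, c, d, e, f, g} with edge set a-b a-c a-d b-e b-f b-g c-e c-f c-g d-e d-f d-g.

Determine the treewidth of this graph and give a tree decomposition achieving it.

Every bag has size at most 4, so the width is 4 − 1 = 3 and tw(G) ≤ 3. For the lower bound: the 4 vertex sets {a,d}, {b,f}, {c}, {e} are disjoint, each induces a connected subgraph, and every pair is joined by at least one edge of G. Contracting each set to a single vertex therefore yields K_{4} as a minor, and since treewidth is minor-monotone, tw(G) ≥ tw(K_{4}) = 3. Hence tw(G) = 3 exactly.

Treewidth 3.
Bags: B1 = {a, b, c, d}  B2 = {b, c, d, f}  B3 = {b, c, d, e}  B4 = {b, c, d, g}
Tree: B1–B2, B2–B3, B3–B4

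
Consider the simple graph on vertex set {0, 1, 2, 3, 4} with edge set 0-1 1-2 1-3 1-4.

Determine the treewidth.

1

A width-1 tree decomposition is:
Bags: B1 = {0, 1}  B2 = {1, 3}  B3 = {1, 2}  B4 = {1, 4}
Tree: B1–B2, B2–B3, B1–B4
Every bag has size at most 2, so the width is 2 − 1 = 1 and tw(G) ≤ 1. Since G has at least one edge (e.g. 1–0), it is not an edgeless graph, so tw(G) ≥ 1. The upper and lower bounds meet at 1, so that is the treewidth.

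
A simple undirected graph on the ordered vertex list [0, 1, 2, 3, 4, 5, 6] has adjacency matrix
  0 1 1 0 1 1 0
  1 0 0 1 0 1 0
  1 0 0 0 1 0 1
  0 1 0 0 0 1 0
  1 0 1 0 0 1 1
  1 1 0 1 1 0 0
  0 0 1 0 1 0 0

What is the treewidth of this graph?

2

A width-2 tree decomposition is:
Bags: B1 = {0, 2, 4}  B2 = {0, 4, 5}  B3 = {2, 4, 6}  B4 = {0, 1, 5}  B5 = {1, 3, 5}
Tree: B1–B2, B1–B3, B2–B4, B4–B5
The largest bag has 3 vertices, giving width 2; this decomposition certifies tw(G) ≤ 2. For the lower bound, the 3 vertices {0, 1, 5} are pairwise adjacent, and any tree decomposition puts a clique entirely inside one bag — forcing width ≥ 2. The upper and lower bounds meet at 2, so that is the treewidth.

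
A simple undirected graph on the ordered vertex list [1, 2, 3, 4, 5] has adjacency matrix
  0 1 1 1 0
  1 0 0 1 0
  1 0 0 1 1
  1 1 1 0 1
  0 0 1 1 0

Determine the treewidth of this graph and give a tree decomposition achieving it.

Each bag holds 3 vertices, so the decomposition has width 2, which upper-bounds the treewidth. Conversely, {1, 2, 4} is a clique of size 3, and the vertices of any clique must share a bag in every tree decomposition; so some bag has ≥ 3 vertices and tw(G) ≥ 2. The upper and lower bounds meet at 2, so that is the treewidth.

Treewidth 2.
One such decomposition:
Bags: B1 = {1, 3, 4}  B2 = {3, 4, 5}  B3 = {1, 2, 4}
Tree: B1–B2, B1–B3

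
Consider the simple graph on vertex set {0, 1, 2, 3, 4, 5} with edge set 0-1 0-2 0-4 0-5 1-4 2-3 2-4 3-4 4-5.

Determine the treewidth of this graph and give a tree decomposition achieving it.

Treewidth 2.
Bags: B1 = {0, 4, 5}  B2 = {0, 2, 4}  B3 = {2, 3, 4}  B4 = {0, 1, 4}
Tree: B1–B2, B2–B3, B2–B4

The largest bag has 3 vertices, giving width 2; this decomposition certifies tw(G) ≤ 2. On the other hand G contains the 3-clique {0, 1, 4}. A clique must lie in a single bag of any decomposition, so no decomposition can have width below 2. The upper and lower bounds meet at 2, so that is the treewidth.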